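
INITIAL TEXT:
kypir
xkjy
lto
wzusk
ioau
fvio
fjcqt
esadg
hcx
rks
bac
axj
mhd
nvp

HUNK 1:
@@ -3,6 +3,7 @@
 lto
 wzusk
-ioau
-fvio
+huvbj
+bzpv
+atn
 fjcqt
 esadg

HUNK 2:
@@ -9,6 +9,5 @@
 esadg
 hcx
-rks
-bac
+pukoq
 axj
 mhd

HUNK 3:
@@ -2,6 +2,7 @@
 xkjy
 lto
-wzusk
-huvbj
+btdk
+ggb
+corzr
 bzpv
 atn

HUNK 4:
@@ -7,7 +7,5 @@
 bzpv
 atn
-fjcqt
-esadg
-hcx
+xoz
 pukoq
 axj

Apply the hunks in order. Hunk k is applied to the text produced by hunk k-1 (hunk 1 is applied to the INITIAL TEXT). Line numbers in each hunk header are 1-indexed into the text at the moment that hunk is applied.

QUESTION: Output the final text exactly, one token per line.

Answer: kypir
xkjy
lto
btdk
ggb
corzr
bzpv
atn
xoz
pukoq
axj
mhd
nvp

Derivation:
Hunk 1: at line 3 remove [ioau,fvio] add [huvbj,bzpv,atn] -> 15 lines: kypir xkjy lto wzusk huvbj bzpv atn fjcqt esadg hcx rks bac axj mhd nvp
Hunk 2: at line 9 remove [rks,bac] add [pukoq] -> 14 lines: kypir xkjy lto wzusk huvbj bzpv atn fjcqt esadg hcx pukoq axj mhd nvp
Hunk 3: at line 2 remove [wzusk,huvbj] add [btdk,ggb,corzr] -> 15 lines: kypir xkjy lto btdk ggb corzr bzpv atn fjcqt esadg hcx pukoq axj mhd nvp
Hunk 4: at line 7 remove [fjcqt,esadg,hcx] add [xoz] -> 13 lines: kypir xkjy lto btdk ggb corzr bzpv atn xoz pukoq axj mhd nvp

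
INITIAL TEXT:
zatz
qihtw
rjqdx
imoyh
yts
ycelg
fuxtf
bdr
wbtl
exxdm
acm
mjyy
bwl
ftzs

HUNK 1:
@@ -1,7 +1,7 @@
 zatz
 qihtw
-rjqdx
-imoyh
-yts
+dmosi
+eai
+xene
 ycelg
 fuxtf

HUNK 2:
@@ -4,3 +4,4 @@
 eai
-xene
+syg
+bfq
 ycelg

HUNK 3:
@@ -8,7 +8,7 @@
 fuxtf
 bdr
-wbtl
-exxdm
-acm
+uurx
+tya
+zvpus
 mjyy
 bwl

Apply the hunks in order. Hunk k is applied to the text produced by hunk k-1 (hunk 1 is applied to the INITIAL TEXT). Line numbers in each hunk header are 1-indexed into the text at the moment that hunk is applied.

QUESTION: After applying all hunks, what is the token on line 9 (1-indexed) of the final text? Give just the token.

Hunk 1: at line 1 remove [rjqdx,imoyh,yts] add [dmosi,eai,xene] -> 14 lines: zatz qihtw dmosi eai xene ycelg fuxtf bdr wbtl exxdm acm mjyy bwl ftzs
Hunk 2: at line 4 remove [xene] add [syg,bfq] -> 15 lines: zatz qihtw dmosi eai syg bfq ycelg fuxtf bdr wbtl exxdm acm mjyy bwl ftzs
Hunk 3: at line 8 remove [wbtl,exxdm,acm] add [uurx,tya,zvpus] -> 15 lines: zatz qihtw dmosi eai syg bfq ycelg fuxtf bdr uurx tya zvpus mjyy bwl ftzs
Final line 9: bdr

Answer: bdr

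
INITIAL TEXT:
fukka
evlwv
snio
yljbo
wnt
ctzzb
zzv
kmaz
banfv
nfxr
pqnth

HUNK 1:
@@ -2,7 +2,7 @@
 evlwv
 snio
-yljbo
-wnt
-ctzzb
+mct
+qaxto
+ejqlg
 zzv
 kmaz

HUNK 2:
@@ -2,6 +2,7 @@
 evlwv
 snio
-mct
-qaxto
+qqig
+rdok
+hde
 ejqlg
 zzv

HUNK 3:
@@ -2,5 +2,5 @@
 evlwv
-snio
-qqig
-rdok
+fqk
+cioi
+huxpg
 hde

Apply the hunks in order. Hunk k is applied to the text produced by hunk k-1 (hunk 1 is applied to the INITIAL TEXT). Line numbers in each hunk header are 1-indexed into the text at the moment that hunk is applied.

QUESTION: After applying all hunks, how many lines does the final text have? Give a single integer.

Answer: 12

Derivation:
Hunk 1: at line 2 remove [yljbo,wnt,ctzzb] add [mct,qaxto,ejqlg] -> 11 lines: fukka evlwv snio mct qaxto ejqlg zzv kmaz banfv nfxr pqnth
Hunk 2: at line 2 remove [mct,qaxto] add [qqig,rdok,hde] -> 12 lines: fukka evlwv snio qqig rdok hde ejqlg zzv kmaz banfv nfxr pqnth
Hunk 3: at line 2 remove [snio,qqig,rdok] add [fqk,cioi,huxpg] -> 12 lines: fukka evlwv fqk cioi huxpg hde ejqlg zzv kmaz banfv nfxr pqnth
Final line count: 12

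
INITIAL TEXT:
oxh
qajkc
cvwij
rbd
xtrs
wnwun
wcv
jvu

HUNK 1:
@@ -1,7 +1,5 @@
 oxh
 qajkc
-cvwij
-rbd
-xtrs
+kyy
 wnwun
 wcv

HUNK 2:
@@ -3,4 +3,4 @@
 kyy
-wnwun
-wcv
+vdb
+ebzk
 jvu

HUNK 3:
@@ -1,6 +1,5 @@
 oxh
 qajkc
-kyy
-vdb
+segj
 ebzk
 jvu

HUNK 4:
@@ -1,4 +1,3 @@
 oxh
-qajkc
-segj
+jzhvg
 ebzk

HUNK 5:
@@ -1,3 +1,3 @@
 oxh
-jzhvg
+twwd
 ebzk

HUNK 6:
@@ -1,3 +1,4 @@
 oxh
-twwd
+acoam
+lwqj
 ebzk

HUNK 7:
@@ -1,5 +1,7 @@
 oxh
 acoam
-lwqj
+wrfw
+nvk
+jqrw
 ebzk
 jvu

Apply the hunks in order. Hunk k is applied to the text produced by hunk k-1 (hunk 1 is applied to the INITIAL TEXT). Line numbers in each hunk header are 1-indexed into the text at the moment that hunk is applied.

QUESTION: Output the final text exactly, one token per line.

Hunk 1: at line 1 remove [cvwij,rbd,xtrs] add [kyy] -> 6 lines: oxh qajkc kyy wnwun wcv jvu
Hunk 2: at line 3 remove [wnwun,wcv] add [vdb,ebzk] -> 6 lines: oxh qajkc kyy vdb ebzk jvu
Hunk 3: at line 1 remove [kyy,vdb] add [segj] -> 5 lines: oxh qajkc segj ebzk jvu
Hunk 4: at line 1 remove [qajkc,segj] add [jzhvg] -> 4 lines: oxh jzhvg ebzk jvu
Hunk 5: at line 1 remove [jzhvg] add [twwd] -> 4 lines: oxh twwd ebzk jvu
Hunk 6: at line 1 remove [twwd] add [acoam,lwqj] -> 5 lines: oxh acoam lwqj ebzk jvu
Hunk 7: at line 1 remove [lwqj] add [wrfw,nvk,jqrw] -> 7 lines: oxh acoam wrfw nvk jqrw ebzk jvu

Answer: oxh
acoam
wrfw
nvk
jqrw
ebzk
jvu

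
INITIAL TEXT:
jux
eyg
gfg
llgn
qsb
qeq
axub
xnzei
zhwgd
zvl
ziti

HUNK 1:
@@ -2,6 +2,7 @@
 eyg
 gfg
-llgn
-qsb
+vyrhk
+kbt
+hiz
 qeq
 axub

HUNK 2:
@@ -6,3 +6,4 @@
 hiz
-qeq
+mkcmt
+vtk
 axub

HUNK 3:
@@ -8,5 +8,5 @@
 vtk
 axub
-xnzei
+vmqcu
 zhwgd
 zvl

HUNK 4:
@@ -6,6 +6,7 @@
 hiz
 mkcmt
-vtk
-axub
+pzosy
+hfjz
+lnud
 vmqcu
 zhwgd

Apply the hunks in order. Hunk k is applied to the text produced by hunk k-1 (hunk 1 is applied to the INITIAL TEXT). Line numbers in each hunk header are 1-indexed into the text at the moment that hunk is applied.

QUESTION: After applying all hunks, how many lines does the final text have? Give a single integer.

Hunk 1: at line 2 remove [llgn,qsb] add [vyrhk,kbt,hiz] -> 12 lines: jux eyg gfg vyrhk kbt hiz qeq axub xnzei zhwgd zvl ziti
Hunk 2: at line 6 remove [qeq] add [mkcmt,vtk] -> 13 lines: jux eyg gfg vyrhk kbt hiz mkcmt vtk axub xnzei zhwgd zvl ziti
Hunk 3: at line 8 remove [xnzei] add [vmqcu] -> 13 lines: jux eyg gfg vyrhk kbt hiz mkcmt vtk axub vmqcu zhwgd zvl ziti
Hunk 4: at line 6 remove [vtk,axub] add [pzosy,hfjz,lnud] -> 14 lines: jux eyg gfg vyrhk kbt hiz mkcmt pzosy hfjz lnud vmqcu zhwgd zvl ziti
Final line count: 14

Answer: 14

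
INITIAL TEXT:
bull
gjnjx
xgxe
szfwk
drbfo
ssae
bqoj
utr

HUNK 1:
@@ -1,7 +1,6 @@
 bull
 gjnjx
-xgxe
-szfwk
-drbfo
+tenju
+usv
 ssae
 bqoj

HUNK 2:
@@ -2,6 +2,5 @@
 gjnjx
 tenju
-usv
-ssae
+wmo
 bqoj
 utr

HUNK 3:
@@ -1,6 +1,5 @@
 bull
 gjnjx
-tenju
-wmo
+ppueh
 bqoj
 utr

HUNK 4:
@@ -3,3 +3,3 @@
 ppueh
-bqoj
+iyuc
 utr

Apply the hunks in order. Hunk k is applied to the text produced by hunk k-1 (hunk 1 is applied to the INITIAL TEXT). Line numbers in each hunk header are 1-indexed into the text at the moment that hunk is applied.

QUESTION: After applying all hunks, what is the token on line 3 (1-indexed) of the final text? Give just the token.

Hunk 1: at line 1 remove [xgxe,szfwk,drbfo] add [tenju,usv] -> 7 lines: bull gjnjx tenju usv ssae bqoj utr
Hunk 2: at line 2 remove [usv,ssae] add [wmo] -> 6 lines: bull gjnjx tenju wmo bqoj utr
Hunk 3: at line 1 remove [tenju,wmo] add [ppueh] -> 5 lines: bull gjnjx ppueh bqoj utr
Hunk 4: at line 3 remove [bqoj] add [iyuc] -> 5 lines: bull gjnjx ppueh iyuc utr
Final line 3: ppueh

Answer: ppueh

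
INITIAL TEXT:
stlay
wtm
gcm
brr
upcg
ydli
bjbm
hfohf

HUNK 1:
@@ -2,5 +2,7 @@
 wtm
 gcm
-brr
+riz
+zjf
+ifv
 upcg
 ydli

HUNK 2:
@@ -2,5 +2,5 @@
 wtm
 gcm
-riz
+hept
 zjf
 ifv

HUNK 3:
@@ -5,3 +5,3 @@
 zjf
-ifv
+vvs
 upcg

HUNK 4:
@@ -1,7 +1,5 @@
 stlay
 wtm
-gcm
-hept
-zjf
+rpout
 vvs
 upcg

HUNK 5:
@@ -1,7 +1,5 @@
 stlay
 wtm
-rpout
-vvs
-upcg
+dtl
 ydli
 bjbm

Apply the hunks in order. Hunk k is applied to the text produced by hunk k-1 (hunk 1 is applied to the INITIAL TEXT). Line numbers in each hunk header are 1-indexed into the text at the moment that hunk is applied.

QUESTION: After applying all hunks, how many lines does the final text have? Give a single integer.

Answer: 6

Derivation:
Hunk 1: at line 2 remove [brr] add [riz,zjf,ifv] -> 10 lines: stlay wtm gcm riz zjf ifv upcg ydli bjbm hfohf
Hunk 2: at line 2 remove [riz] add [hept] -> 10 lines: stlay wtm gcm hept zjf ifv upcg ydli bjbm hfohf
Hunk 3: at line 5 remove [ifv] add [vvs] -> 10 lines: stlay wtm gcm hept zjf vvs upcg ydli bjbm hfohf
Hunk 4: at line 1 remove [gcm,hept,zjf] add [rpout] -> 8 lines: stlay wtm rpout vvs upcg ydli bjbm hfohf
Hunk 5: at line 1 remove [rpout,vvs,upcg] add [dtl] -> 6 lines: stlay wtm dtl ydli bjbm hfohf
Final line count: 6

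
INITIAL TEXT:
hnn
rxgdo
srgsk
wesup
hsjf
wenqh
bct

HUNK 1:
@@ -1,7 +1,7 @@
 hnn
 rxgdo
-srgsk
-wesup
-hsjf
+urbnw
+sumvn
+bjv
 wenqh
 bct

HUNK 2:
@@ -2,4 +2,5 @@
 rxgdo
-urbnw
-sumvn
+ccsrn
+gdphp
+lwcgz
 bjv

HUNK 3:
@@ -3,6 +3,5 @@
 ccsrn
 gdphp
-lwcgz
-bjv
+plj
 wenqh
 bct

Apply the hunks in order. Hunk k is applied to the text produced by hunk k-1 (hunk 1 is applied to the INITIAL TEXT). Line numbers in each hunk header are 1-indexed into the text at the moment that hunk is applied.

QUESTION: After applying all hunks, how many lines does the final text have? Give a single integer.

Answer: 7

Derivation:
Hunk 1: at line 1 remove [srgsk,wesup,hsjf] add [urbnw,sumvn,bjv] -> 7 lines: hnn rxgdo urbnw sumvn bjv wenqh bct
Hunk 2: at line 2 remove [urbnw,sumvn] add [ccsrn,gdphp,lwcgz] -> 8 lines: hnn rxgdo ccsrn gdphp lwcgz bjv wenqh bct
Hunk 3: at line 3 remove [lwcgz,bjv] add [plj] -> 7 lines: hnn rxgdo ccsrn gdphp plj wenqh bct
Final line count: 7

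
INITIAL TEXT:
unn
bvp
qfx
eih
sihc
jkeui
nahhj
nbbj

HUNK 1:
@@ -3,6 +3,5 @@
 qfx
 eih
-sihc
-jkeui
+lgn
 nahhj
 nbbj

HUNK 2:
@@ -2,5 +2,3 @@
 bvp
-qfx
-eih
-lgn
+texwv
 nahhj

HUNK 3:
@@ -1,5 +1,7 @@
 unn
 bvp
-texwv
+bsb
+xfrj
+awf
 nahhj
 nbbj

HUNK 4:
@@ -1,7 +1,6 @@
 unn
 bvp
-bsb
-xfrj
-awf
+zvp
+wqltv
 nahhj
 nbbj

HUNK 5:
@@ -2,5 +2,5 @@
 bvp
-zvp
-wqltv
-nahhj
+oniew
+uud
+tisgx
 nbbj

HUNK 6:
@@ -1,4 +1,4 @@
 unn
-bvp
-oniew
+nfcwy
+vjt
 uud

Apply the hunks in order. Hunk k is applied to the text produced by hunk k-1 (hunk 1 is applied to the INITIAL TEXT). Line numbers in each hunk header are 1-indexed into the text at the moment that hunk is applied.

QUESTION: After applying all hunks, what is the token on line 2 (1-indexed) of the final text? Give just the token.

Hunk 1: at line 3 remove [sihc,jkeui] add [lgn] -> 7 lines: unn bvp qfx eih lgn nahhj nbbj
Hunk 2: at line 2 remove [qfx,eih,lgn] add [texwv] -> 5 lines: unn bvp texwv nahhj nbbj
Hunk 3: at line 1 remove [texwv] add [bsb,xfrj,awf] -> 7 lines: unn bvp bsb xfrj awf nahhj nbbj
Hunk 4: at line 1 remove [bsb,xfrj,awf] add [zvp,wqltv] -> 6 lines: unn bvp zvp wqltv nahhj nbbj
Hunk 5: at line 2 remove [zvp,wqltv,nahhj] add [oniew,uud,tisgx] -> 6 lines: unn bvp oniew uud tisgx nbbj
Hunk 6: at line 1 remove [bvp,oniew] add [nfcwy,vjt] -> 6 lines: unn nfcwy vjt uud tisgx nbbj
Final line 2: nfcwy

Answer: nfcwy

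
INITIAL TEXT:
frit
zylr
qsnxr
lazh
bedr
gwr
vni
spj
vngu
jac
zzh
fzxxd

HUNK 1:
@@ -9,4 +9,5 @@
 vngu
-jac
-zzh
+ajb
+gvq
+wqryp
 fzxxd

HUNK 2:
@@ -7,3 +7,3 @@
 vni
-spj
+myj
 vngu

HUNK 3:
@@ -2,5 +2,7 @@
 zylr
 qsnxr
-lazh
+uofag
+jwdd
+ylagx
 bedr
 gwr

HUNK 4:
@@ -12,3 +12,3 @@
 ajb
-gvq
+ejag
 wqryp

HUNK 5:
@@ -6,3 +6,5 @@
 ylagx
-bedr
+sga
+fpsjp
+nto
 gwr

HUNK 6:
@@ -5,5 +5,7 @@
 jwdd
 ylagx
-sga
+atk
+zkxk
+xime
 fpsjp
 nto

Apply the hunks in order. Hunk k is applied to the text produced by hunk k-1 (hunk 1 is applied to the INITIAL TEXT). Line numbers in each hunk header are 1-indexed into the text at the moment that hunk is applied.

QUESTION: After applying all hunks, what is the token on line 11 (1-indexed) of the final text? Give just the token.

Hunk 1: at line 9 remove [jac,zzh] add [ajb,gvq,wqryp] -> 13 lines: frit zylr qsnxr lazh bedr gwr vni spj vngu ajb gvq wqryp fzxxd
Hunk 2: at line 7 remove [spj] add [myj] -> 13 lines: frit zylr qsnxr lazh bedr gwr vni myj vngu ajb gvq wqryp fzxxd
Hunk 3: at line 2 remove [lazh] add [uofag,jwdd,ylagx] -> 15 lines: frit zylr qsnxr uofag jwdd ylagx bedr gwr vni myj vngu ajb gvq wqryp fzxxd
Hunk 4: at line 12 remove [gvq] add [ejag] -> 15 lines: frit zylr qsnxr uofag jwdd ylagx bedr gwr vni myj vngu ajb ejag wqryp fzxxd
Hunk 5: at line 6 remove [bedr] add [sga,fpsjp,nto] -> 17 lines: frit zylr qsnxr uofag jwdd ylagx sga fpsjp nto gwr vni myj vngu ajb ejag wqryp fzxxd
Hunk 6: at line 5 remove [sga] add [atk,zkxk,xime] -> 19 lines: frit zylr qsnxr uofag jwdd ylagx atk zkxk xime fpsjp nto gwr vni myj vngu ajb ejag wqryp fzxxd
Final line 11: nto

Answer: nto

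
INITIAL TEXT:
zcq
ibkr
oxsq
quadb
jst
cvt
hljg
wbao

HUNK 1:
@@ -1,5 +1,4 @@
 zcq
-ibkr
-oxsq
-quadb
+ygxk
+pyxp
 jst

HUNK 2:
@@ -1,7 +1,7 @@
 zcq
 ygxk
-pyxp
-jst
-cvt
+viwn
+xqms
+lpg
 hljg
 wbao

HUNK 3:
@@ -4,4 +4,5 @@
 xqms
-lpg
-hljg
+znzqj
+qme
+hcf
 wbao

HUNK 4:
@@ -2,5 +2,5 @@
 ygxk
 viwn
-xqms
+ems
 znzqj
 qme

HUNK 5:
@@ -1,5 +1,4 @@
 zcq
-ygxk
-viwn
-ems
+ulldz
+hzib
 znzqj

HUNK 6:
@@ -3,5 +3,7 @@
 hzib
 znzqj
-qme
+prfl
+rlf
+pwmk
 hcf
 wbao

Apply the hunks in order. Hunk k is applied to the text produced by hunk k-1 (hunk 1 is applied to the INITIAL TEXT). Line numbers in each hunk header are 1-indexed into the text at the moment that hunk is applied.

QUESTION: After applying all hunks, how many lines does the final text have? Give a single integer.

Answer: 9

Derivation:
Hunk 1: at line 1 remove [ibkr,oxsq,quadb] add [ygxk,pyxp] -> 7 lines: zcq ygxk pyxp jst cvt hljg wbao
Hunk 2: at line 1 remove [pyxp,jst,cvt] add [viwn,xqms,lpg] -> 7 lines: zcq ygxk viwn xqms lpg hljg wbao
Hunk 3: at line 4 remove [lpg,hljg] add [znzqj,qme,hcf] -> 8 lines: zcq ygxk viwn xqms znzqj qme hcf wbao
Hunk 4: at line 2 remove [xqms] add [ems] -> 8 lines: zcq ygxk viwn ems znzqj qme hcf wbao
Hunk 5: at line 1 remove [ygxk,viwn,ems] add [ulldz,hzib] -> 7 lines: zcq ulldz hzib znzqj qme hcf wbao
Hunk 6: at line 3 remove [qme] add [prfl,rlf,pwmk] -> 9 lines: zcq ulldz hzib znzqj prfl rlf pwmk hcf wbao
Final line count: 9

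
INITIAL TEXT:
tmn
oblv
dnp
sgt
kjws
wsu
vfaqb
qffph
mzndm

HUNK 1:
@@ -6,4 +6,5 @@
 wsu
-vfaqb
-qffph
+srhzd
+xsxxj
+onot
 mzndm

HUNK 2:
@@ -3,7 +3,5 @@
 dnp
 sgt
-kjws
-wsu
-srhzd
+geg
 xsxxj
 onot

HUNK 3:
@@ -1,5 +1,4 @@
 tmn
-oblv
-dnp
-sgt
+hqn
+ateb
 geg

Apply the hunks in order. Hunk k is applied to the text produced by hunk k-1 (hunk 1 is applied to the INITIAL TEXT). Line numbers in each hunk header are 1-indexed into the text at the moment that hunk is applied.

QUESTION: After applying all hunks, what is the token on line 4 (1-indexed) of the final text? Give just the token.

Answer: geg

Derivation:
Hunk 1: at line 6 remove [vfaqb,qffph] add [srhzd,xsxxj,onot] -> 10 lines: tmn oblv dnp sgt kjws wsu srhzd xsxxj onot mzndm
Hunk 2: at line 3 remove [kjws,wsu,srhzd] add [geg] -> 8 lines: tmn oblv dnp sgt geg xsxxj onot mzndm
Hunk 3: at line 1 remove [oblv,dnp,sgt] add [hqn,ateb] -> 7 lines: tmn hqn ateb geg xsxxj onot mzndm
Final line 4: geg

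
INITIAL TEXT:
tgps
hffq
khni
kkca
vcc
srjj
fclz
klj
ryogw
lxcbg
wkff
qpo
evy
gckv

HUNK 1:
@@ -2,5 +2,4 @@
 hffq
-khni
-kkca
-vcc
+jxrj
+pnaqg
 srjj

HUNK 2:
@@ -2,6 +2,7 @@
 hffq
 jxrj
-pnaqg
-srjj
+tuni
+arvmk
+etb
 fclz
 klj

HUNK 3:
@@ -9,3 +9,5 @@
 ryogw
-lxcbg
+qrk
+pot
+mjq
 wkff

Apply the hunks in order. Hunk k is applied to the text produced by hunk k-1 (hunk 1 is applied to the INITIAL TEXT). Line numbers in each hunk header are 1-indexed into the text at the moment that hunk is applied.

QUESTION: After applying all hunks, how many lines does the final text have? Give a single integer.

Answer: 16

Derivation:
Hunk 1: at line 2 remove [khni,kkca,vcc] add [jxrj,pnaqg] -> 13 lines: tgps hffq jxrj pnaqg srjj fclz klj ryogw lxcbg wkff qpo evy gckv
Hunk 2: at line 2 remove [pnaqg,srjj] add [tuni,arvmk,etb] -> 14 lines: tgps hffq jxrj tuni arvmk etb fclz klj ryogw lxcbg wkff qpo evy gckv
Hunk 3: at line 9 remove [lxcbg] add [qrk,pot,mjq] -> 16 lines: tgps hffq jxrj tuni arvmk etb fclz klj ryogw qrk pot mjq wkff qpo evy gckv
Final line count: 16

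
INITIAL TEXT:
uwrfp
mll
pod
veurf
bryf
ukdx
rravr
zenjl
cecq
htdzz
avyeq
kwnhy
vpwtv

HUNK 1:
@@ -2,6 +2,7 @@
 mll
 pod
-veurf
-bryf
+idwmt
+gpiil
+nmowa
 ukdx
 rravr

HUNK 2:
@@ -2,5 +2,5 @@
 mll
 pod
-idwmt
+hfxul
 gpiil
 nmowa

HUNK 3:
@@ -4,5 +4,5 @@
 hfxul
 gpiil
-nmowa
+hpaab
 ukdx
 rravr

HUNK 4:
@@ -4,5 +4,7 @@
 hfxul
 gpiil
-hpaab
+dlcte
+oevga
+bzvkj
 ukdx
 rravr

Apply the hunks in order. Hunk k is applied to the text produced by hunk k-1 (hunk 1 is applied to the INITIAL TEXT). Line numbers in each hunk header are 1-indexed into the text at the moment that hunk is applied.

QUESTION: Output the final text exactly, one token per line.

Hunk 1: at line 2 remove [veurf,bryf] add [idwmt,gpiil,nmowa] -> 14 lines: uwrfp mll pod idwmt gpiil nmowa ukdx rravr zenjl cecq htdzz avyeq kwnhy vpwtv
Hunk 2: at line 2 remove [idwmt] add [hfxul] -> 14 lines: uwrfp mll pod hfxul gpiil nmowa ukdx rravr zenjl cecq htdzz avyeq kwnhy vpwtv
Hunk 3: at line 4 remove [nmowa] add [hpaab] -> 14 lines: uwrfp mll pod hfxul gpiil hpaab ukdx rravr zenjl cecq htdzz avyeq kwnhy vpwtv
Hunk 4: at line 4 remove [hpaab] add [dlcte,oevga,bzvkj] -> 16 lines: uwrfp mll pod hfxul gpiil dlcte oevga bzvkj ukdx rravr zenjl cecq htdzz avyeq kwnhy vpwtv

Answer: uwrfp
mll
pod
hfxul
gpiil
dlcte
oevga
bzvkj
ukdx
rravr
zenjl
cecq
htdzz
avyeq
kwnhy
vpwtv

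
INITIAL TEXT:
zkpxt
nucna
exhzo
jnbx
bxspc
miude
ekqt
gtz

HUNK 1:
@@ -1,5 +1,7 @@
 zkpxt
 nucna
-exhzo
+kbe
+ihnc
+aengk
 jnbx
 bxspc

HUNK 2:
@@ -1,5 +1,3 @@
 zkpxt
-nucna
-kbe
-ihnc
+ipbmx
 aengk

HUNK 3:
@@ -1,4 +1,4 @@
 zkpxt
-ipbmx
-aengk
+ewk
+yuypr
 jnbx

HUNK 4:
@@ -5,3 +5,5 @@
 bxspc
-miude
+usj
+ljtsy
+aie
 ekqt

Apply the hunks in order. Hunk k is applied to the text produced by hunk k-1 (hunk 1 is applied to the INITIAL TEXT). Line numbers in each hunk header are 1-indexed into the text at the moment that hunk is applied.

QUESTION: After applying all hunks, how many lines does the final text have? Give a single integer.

Hunk 1: at line 1 remove [exhzo] add [kbe,ihnc,aengk] -> 10 lines: zkpxt nucna kbe ihnc aengk jnbx bxspc miude ekqt gtz
Hunk 2: at line 1 remove [nucna,kbe,ihnc] add [ipbmx] -> 8 lines: zkpxt ipbmx aengk jnbx bxspc miude ekqt gtz
Hunk 3: at line 1 remove [ipbmx,aengk] add [ewk,yuypr] -> 8 lines: zkpxt ewk yuypr jnbx bxspc miude ekqt gtz
Hunk 4: at line 5 remove [miude] add [usj,ljtsy,aie] -> 10 lines: zkpxt ewk yuypr jnbx bxspc usj ljtsy aie ekqt gtz
Final line count: 10

Answer: 10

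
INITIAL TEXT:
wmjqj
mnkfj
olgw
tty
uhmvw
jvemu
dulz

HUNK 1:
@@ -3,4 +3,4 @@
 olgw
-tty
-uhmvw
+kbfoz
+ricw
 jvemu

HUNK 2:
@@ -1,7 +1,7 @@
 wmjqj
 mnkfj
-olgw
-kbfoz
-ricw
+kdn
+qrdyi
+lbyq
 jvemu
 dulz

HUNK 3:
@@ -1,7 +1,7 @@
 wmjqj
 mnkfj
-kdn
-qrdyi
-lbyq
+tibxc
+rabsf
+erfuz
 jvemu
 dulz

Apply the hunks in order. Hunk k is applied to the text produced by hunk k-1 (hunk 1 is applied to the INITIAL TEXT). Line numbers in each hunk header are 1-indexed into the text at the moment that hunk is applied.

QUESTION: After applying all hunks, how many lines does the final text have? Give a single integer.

Answer: 7

Derivation:
Hunk 1: at line 3 remove [tty,uhmvw] add [kbfoz,ricw] -> 7 lines: wmjqj mnkfj olgw kbfoz ricw jvemu dulz
Hunk 2: at line 1 remove [olgw,kbfoz,ricw] add [kdn,qrdyi,lbyq] -> 7 lines: wmjqj mnkfj kdn qrdyi lbyq jvemu dulz
Hunk 3: at line 1 remove [kdn,qrdyi,lbyq] add [tibxc,rabsf,erfuz] -> 7 lines: wmjqj mnkfj tibxc rabsf erfuz jvemu dulz
Final line count: 7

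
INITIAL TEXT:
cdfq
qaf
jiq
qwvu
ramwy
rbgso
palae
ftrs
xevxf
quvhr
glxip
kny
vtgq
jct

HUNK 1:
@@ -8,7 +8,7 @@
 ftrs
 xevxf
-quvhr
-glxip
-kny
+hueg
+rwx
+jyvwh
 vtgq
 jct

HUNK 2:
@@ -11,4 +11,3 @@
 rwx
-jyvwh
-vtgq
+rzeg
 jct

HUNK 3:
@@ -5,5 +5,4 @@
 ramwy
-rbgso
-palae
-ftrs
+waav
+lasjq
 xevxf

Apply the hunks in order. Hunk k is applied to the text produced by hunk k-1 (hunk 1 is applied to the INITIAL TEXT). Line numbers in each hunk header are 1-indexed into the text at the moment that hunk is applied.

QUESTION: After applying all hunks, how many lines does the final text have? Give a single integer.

Hunk 1: at line 8 remove [quvhr,glxip,kny] add [hueg,rwx,jyvwh] -> 14 lines: cdfq qaf jiq qwvu ramwy rbgso palae ftrs xevxf hueg rwx jyvwh vtgq jct
Hunk 2: at line 11 remove [jyvwh,vtgq] add [rzeg] -> 13 lines: cdfq qaf jiq qwvu ramwy rbgso palae ftrs xevxf hueg rwx rzeg jct
Hunk 3: at line 5 remove [rbgso,palae,ftrs] add [waav,lasjq] -> 12 lines: cdfq qaf jiq qwvu ramwy waav lasjq xevxf hueg rwx rzeg jct
Final line count: 12

Answer: 12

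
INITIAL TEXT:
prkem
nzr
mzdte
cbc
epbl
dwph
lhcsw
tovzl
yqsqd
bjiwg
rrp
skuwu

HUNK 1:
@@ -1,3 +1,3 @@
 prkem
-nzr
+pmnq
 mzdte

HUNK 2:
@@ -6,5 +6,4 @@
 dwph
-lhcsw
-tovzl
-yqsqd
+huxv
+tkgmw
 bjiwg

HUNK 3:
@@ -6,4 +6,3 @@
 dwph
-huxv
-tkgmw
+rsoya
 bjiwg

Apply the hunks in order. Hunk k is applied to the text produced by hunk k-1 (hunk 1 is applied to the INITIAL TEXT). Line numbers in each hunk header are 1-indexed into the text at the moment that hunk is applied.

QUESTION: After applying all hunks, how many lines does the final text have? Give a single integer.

Answer: 10

Derivation:
Hunk 1: at line 1 remove [nzr] add [pmnq] -> 12 lines: prkem pmnq mzdte cbc epbl dwph lhcsw tovzl yqsqd bjiwg rrp skuwu
Hunk 2: at line 6 remove [lhcsw,tovzl,yqsqd] add [huxv,tkgmw] -> 11 lines: prkem pmnq mzdte cbc epbl dwph huxv tkgmw bjiwg rrp skuwu
Hunk 3: at line 6 remove [huxv,tkgmw] add [rsoya] -> 10 lines: prkem pmnq mzdte cbc epbl dwph rsoya bjiwg rrp skuwu
Final line count: 10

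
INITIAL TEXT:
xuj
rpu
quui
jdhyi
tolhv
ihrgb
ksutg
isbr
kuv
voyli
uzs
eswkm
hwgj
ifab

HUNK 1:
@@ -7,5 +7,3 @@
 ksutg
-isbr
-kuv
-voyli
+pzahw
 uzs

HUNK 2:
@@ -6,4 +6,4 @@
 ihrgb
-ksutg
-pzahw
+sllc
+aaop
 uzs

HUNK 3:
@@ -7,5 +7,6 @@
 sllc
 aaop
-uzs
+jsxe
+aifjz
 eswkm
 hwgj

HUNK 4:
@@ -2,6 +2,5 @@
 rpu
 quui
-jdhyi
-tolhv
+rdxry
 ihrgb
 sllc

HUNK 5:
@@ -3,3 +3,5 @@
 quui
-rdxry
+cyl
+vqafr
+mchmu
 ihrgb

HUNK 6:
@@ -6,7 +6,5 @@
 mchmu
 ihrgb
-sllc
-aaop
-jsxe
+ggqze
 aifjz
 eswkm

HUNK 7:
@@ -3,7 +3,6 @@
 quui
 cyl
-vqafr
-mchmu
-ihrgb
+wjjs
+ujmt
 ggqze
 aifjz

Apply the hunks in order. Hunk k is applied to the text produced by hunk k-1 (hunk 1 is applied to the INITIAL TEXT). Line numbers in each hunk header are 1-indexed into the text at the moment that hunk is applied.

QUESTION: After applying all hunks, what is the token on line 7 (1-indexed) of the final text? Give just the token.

Hunk 1: at line 7 remove [isbr,kuv,voyli] add [pzahw] -> 12 lines: xuj rpu quui jdhyi tolhv ihrgb ksutg pzahw uzs eswkm hwgj ifab
Hunk 2: at line 6 remove [ksutg,pzahw] add [sllc,aaop] -> 12 lines: xuj rpu quui jdhyi tolhv ihrgb sllc aaop uzs eswkm hwgj ifab
Hunk 3: at line 7 remove [uzs] add [jsxe,aifjz] -> 13 lines: xuj rpu quui jdhyi tolhv ihrgb sllc aaop jsxe aifjz eswkm hwgj ifab
Hunk 4: at line 2 remove [jdhyi,tolhv] add [rdxry] -> 12 lines: xuj rpu quui rdxry ihrgb sllc aaop jsxe aifjz eswkm hwgj ifab
Hunk 5: at line 3 remove [rdxry] add [cyl,vqafr,mchmu] -> 14 lines: xuj rpu quui cyl vqafr mchmu ihrgb sllc aaop jsxe aifjz eswkm hwgj ifab
Hunk 6: at line 6 remove [sllc,aaop,jsxe] add [ggqze] -> 12 lines: xuj rpu quui cyl vqafr mchmu ihrgb ggqze aifjz eswkm hwgj ifab
Hunk 7: at line 3 remove [vqafr,mchmu,ihrgb] add [wjjs,ujmt] -> 11 lines: xuj rpu quui cyl wjjs ujmt ggqze aifjz eswkm hwgj ifab
Final line 7: ggqze

Answer: ggqze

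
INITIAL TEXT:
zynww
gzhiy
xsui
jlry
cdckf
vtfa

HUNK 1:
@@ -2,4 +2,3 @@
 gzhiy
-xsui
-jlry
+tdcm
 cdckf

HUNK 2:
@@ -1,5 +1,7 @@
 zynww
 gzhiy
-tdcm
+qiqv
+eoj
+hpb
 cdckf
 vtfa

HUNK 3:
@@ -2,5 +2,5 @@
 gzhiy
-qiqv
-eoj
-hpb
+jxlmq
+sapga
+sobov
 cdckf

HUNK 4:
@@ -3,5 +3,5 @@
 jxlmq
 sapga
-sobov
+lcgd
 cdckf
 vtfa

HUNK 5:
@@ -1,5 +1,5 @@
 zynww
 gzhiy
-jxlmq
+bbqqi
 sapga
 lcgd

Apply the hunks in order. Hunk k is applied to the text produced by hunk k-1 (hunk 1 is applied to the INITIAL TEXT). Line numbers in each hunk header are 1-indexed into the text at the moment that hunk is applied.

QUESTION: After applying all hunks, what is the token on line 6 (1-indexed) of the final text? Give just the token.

Hunk 1: at line 2 remove [xsui,jlry] add [tdcm] -> 5 lines: zynww gzhiy tdcm cdckf vtfa
Hunk 2: at line 1 remove [tdcm] add [qiqv,eoj,hpb] -> 7 lines: zynww gzhiy qiqv eoj hpb cdckf vtfa
Hunk 3: at line 2 remove [qiqv,eoj,hpb] add [jxlmq,sapga,sobov] -> 7 lines: zynww gzhiy jxlmq sapga sobov cdckf vtfa
Hunk 4: at line 3 remove [sobov] add [lcgd] -> 7 lines: zynww gzhiy jxlmq sapga lcgd cdckf vtfa
Hunk 5: at line 1 remove [jxlmq] add [bbqqi] -> 7 lines: zynww gzhiy bbqqi sapga lcgd cdckf vtfa
Final line 6: cdckf

Answer: cdckf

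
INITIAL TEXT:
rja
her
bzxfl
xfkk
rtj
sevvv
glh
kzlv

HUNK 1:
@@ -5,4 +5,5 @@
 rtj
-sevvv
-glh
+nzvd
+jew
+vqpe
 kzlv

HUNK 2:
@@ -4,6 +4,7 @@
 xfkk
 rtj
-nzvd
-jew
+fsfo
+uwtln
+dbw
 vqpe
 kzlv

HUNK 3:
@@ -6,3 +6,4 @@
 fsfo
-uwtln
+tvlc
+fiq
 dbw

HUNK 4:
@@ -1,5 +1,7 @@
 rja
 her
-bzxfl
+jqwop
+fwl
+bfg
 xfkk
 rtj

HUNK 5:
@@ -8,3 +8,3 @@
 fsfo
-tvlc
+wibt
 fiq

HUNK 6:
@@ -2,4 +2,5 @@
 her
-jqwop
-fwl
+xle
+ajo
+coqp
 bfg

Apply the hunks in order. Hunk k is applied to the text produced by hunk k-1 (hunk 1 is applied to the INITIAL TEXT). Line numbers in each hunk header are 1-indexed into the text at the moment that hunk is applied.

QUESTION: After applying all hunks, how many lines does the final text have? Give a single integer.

Hunk 1: at line 5 remove [sevvv,glh] add [nzvd,jew,vqpe] -> 9 lines: rja her bzxfl xfkk rtj nzvd jew vqpe kzlv
Hunk 2: at line 4 remove [nzvd,jew] add [fsfo,uwtln,dbw] -> 10 lines: rja her bzxfl xfkk rtj fsfo uwtln dbw vqpe kzlv
Hunk 3: at line 6 remove [uwtln] add [tvlc,fiq] -> 11 lines: rja her bzxfl xfkk rtj fsfo tvlc fiq dbw vqpe kzlv
Hunk 4: at line 1 remove [bzxfl] add [jqwop,fwl,bfg] -> 13 lines: rja her jqwop fwl bfg xfkk rtj fsfo tvlc fiq dbw vqpe kzlv
Hunk 5: at line 8 remove [tvlc] add [wibt] -> 13 lines: rja her jqwop fwl bfg xfkk rtj fsfo wibt fiq dbw vqpe kzlv
Hunk 6: at line 2 remove [jqwop,fwl] add [xle,ajo,coqp] -> 14 lines: rja her xle ajo coqp bfg xfkk rtj fsfo wibt fiq dbw vqpe kzlv
Final line count: 14

Answer: 14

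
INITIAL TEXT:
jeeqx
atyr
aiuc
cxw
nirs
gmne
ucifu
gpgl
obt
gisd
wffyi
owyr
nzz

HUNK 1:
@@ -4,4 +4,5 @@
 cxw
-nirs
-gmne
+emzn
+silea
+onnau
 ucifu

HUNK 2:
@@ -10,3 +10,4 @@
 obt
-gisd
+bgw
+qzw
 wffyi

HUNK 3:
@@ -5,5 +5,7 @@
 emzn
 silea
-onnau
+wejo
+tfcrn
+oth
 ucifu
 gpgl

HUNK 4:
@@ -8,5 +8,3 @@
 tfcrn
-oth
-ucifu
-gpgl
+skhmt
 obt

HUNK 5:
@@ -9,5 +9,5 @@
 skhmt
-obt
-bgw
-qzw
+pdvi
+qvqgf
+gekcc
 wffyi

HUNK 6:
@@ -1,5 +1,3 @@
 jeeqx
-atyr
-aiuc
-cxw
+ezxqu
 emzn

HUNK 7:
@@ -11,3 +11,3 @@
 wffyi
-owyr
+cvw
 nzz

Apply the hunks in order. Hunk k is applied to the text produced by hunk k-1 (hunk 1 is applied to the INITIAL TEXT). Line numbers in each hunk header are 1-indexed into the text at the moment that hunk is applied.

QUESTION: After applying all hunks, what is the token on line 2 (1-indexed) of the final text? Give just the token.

Hunk 1: at line 4 remove [nirs,gmne] add [emzn,silea,onnau] -> 14 lines: jeeqx atyr aiuc cxw emzn silea onnau ucifu gpgl obt gisd wffyi owyr nzz
Hunk 2: at line 10 remove [gisd] add [bgw,qzw] -> 15 lines: jeeqx atyr aiuc cxw emzn silea onnau ucifu gpgl obt bgw qzw wffyi owyr nzz
Hunk 3: at line 5 remove [onnau] add [wejo,tfcrn,oth] -> 17 lines: jeeqx atyr aiuc cxw emzn silea wejo tfcrn oth ucifu gpgl obt bgw qzw wffyi owyr nzz
Hunk 4: at line 8 remove [oth,ucifu,gpgl] add [skhmt] -> 15 lines: jeeqx atyr aiuc cxw emzn silea wejo tfcrn skhmt obt bgw qzw wffyi owyr nzz
Hunk 5: at line 9 remove [obt,bgw,qzw] add [pdvi,qvqgf,gekcc] -> 15 lines: jeeqx atyr aiuc cxw emzn silea wejo tfcrn skhmt pdvi qvqgf gekcc wffyi owyr nzz
Hunk 6: at line 1 remove [atyr,aiuc,cxw] add [ezxqu] -> 13 lines: jeeqx ezxqu emzn silea wejo tfcrn skhmt pdvi qvqgf gekcc wffyi owyr nzz
Hunk 7: at line 11 remove [owyr] add [cvw] -> 13 lines: jeeqx ezxqu emzn silea wejo tfcrn skhmt pdvi qvqgf gekcc wffyi cvw nzz
Final line 2: ezxqu

Answer: ezxqu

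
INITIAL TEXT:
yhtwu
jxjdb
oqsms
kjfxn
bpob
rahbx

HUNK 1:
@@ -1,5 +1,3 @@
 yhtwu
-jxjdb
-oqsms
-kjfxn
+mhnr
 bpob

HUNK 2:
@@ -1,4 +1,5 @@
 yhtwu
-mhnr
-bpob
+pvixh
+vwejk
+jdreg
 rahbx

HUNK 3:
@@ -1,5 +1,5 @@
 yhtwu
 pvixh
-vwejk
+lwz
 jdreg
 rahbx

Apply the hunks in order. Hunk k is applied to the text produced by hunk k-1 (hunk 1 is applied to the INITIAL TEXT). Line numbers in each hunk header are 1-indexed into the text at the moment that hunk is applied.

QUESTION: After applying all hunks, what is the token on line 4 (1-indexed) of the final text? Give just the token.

Answer: jdreg

Derivation:
Hunk 1: at line 1 remove [jxjdb,oqsms,kjfxn] add [mhnr] -> 4 lines: yhtwu mhnr bpob rahbx
Hunk 2: at line 1 remove [mhnr,bpob] add [pvixh,vwejk,jdreg] -> 5 lines: yhtwu pvixh vwejk jdreg rahbx
Hunk 3: at line 1 remove [vwejk] add [lwz] -> 5 lines: yhtwu pvixh lwz jdreg rahbx
Final line 4: jdreg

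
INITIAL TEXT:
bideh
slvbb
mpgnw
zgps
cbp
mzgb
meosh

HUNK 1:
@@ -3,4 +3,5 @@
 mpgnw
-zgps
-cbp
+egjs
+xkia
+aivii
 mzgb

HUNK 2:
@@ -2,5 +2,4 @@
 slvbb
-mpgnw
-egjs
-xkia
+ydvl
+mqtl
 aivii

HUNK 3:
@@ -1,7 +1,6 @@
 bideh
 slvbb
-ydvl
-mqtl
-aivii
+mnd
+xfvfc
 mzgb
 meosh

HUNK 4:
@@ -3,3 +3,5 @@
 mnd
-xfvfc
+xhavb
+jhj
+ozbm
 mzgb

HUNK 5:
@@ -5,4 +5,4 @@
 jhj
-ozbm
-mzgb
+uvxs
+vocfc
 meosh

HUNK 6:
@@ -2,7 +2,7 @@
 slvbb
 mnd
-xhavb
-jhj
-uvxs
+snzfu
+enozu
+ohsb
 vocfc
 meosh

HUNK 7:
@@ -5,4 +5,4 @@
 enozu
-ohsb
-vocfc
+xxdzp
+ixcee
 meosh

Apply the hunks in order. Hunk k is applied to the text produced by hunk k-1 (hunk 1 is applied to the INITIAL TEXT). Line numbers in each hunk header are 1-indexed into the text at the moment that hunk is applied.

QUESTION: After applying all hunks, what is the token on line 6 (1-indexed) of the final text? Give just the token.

Hunk 1: at line 3 remove [zgps,cbp] add [egjs,xkia,aivii] -> 8 lines: bideh slvbb mpgnw egjs xkia aivii mzgb meosh
Hunk 2: at line 2 remove [mpgnw,egjs,xkia] add [ydvl,mqtl] -> 7 lines: bideh slvbb ydvl mqtl aivii mzgb meosh
Hunk 3: at line 1 remove [ydvl,mqtl,aivii] add [mnd,xfvfc] -> 6 lines: bideh slvbb mnd xfvfc mzgb meosh
Hunk 4: at line 3 remove [xfvfc] add [xhavb,jhj,ozbm] -> 8 lines: bideh slvbb mnd xhavb jhj ozbm mzgb meosh
Hunk 5: at line 5 remove [ozbm,mzgb] add [uvxs,vocfc] -> 8 lines: bideh slvbb mnd xhavb jhj uvxs vocfc meosh
Hunk 6: at line 2 remove [xhavb,jhj,uvxs] add [snzfu,enozu,ohsb] -> 8 lines: bideh slvbb mnd snzfu enozu ohsb vocfc meosh
Hunk 7: at line 5 remove [ohsb,vocfc] add [xxdzp,ixcee] -> 8 lines: bideh slvbb mnd snzfu enozu xxdzp ixcee meosh
Final line 6: xxdzp

Answer: xxdzp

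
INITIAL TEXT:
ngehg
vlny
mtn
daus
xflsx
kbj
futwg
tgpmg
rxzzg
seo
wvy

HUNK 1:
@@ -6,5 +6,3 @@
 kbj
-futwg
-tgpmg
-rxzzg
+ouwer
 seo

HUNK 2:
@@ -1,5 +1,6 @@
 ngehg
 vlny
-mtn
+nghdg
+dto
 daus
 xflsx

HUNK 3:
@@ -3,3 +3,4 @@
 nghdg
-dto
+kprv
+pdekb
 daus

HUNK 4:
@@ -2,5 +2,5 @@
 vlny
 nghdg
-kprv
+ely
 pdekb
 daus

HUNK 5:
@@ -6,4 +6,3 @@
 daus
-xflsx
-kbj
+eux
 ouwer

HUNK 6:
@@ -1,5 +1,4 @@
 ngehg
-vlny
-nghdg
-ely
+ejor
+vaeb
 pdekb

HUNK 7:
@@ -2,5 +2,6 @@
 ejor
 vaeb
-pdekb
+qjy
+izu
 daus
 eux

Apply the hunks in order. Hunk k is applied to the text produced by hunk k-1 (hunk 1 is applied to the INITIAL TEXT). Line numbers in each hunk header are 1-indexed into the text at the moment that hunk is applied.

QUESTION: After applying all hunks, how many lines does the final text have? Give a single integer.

Answer: 10

Derivation:
Hunk 1: at line 6 remove [futwg,tgpmg,rxzzg] add [ouwer] -> 9 lines: ngehg vlny mtn daus xflsx kbj ouwer seo wvy
Hunk 2: at line 1 remove [mtn] add [nghdg,dto] -> 10 lines: ngehg vlny nghdg dto daus xflsx kbj ouwer seo wvy
Hunk 3: at line 3 remove [dto] add [kprv,pdekb] -> 11 lines: ngehg vlny nghdg kprv pdekb daus xflsx kbj ouwer seo wvy
Hunk 4: at line 2 remove [kprv] add [ely] -> 11 lines: ngehg vlny nghdg ely pdekb daus xflsx kbj ouwer seo wvy
Hunk 5: at line 6 remove [xflsx,kbj] add [eux] -> 10 lines: ngehg vlny nghdg ely pdekb daus eux ouwer seo wvy
Hunk 6: at line 1 remove [vlny,nghdg,ely] add [ejor,vaeb] -> 9 lines: ngehg ejor vaeb pdekb daus eux ouwer seo wvy
Hunk 7: at line 2 remove [pdekb] add [qjy,izu] -> 10 lines: ngehg ejor vaeb qjy izu daus eux ouwer seo wvy
Final line count: 10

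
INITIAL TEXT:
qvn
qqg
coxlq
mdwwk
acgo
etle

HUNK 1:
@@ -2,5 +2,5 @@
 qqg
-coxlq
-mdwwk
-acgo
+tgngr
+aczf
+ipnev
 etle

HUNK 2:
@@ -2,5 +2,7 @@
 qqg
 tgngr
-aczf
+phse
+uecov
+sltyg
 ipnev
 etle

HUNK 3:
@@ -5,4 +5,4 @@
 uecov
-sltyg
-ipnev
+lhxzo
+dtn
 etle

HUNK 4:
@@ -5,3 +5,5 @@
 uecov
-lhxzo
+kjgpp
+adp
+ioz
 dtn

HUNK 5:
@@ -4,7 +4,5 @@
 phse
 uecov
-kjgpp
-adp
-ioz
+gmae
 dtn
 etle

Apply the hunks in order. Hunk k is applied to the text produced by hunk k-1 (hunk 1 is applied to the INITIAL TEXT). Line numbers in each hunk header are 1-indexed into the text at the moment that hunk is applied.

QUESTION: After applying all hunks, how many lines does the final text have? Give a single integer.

Hunk 1: at line 2 remove [coxlq,mdwwk,acgo] add [tgngr,aczf,ipnev] -> 6 lines: qvn qqg tgngr aczf ipnev etle
Hunk 2: at line 2 remove [aczf] add [phse,uecov,sltyg] -> 8 lines: qvn qqg tgngr phse uecov sltyg ipnev etle
Hunk 3: at line 5 remove [sltyg,ipnev] add [lhxzo,dtn] -> 8 lines: qvn qqg tgngr phse uecov lhxzo dtn etle
Hunk 4: at line 5 remove [lhxzo] add [kjgpp,adp,ioz] -> 10 lines: qvn qqg tgngr phse uecov kjgpp adp ioz dtn etle
Hunk 5: at line 4 remove [kjgpp,adp,ioz] add [gmae] -> 8 lines: qvn qqg tgngr phse uecov gmae dtn etle
Final line count: 8

Answer: 8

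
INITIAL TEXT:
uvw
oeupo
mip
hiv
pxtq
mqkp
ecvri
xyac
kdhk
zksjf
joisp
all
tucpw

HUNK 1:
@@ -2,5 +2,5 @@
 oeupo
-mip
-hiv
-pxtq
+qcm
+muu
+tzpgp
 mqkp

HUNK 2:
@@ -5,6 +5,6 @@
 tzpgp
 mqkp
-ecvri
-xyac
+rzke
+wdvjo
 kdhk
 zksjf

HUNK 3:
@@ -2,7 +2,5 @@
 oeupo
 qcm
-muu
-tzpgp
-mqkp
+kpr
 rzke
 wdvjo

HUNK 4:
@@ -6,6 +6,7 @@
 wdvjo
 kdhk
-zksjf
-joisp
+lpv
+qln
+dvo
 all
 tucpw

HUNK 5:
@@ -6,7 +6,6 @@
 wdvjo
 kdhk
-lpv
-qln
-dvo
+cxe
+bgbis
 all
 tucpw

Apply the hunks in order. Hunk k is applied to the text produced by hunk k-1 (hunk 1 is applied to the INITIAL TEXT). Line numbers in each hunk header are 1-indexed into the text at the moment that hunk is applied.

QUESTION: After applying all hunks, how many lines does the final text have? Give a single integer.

Answer: 11

Derivation:
Hunk 1: at line 2 remove [mip,hiv,pxtq] add [qcm,muu,tzpgp] -> 13 lines: uvw oeupo qcm muu tzpgp mqkp ecvri xyac kdhk zksjf joisp all tucpw
Hunk 2: at line 5 remove [ecvri,xyac] add [rzke,wdvjo] -> 13 lines: uvw oeupo qcm muu tzpgp mqkp rzke wdvjo kdhk zksjf joisp all tucpw
Hunk 3: at line 2 remove [muu,tzpgp,mqkp] add [kpr] -> 11 lines: uvw oeupo qcm kpr rzke wdvjo kdhk zksjf joisp all tucpw
Hunk 4: at line 6 remove [zksjf,joisp] add [lpv,qln,dvo] -> 12 lines: uvw oeupo qcm kpr rzke wdvjo kdhk lpv qln dvo all tucpw
Hunk 5: at line 6 remove [lpv,qln,dvo] add [cxe,bgbis] -> 11 lines: uvw oeupo qcm kpr rzke wdvjo kdhk cxe bgbis all tucpw
Final line count: 11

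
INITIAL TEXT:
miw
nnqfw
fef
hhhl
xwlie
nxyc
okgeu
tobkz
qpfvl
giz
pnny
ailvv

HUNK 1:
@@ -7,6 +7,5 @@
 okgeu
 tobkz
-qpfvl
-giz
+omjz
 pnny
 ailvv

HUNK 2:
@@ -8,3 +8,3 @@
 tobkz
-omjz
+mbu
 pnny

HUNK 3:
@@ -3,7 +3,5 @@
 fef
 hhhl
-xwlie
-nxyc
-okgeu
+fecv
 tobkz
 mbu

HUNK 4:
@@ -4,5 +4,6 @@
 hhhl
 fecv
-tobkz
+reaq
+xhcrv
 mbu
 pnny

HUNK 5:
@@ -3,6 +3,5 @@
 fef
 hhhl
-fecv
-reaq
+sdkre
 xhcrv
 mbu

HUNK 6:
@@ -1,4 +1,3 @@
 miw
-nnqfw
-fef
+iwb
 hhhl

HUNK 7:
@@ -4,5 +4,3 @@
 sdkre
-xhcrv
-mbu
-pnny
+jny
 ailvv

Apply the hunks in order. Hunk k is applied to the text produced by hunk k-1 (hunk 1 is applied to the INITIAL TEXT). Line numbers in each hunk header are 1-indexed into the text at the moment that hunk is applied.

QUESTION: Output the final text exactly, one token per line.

Hunk 1: at line 7 remove [qpfvl,giz] add [omjz] -> 11 lines: miw nnqfw fef hhhl xwlie nxyc okgeu tobkz omjz pnny ailvv
Hunk 2: at line 8 remove [omjz] add [mbu] -> 11 lines: miw nnqfw fef hhhl xwlie nxyc okgeu tobkz mbu pnny ailvv
Hunk 3: at line 3 remove [xwlie,nxyc,okgeu] add [fecv] -> 9 lines: miw nnqfw fef hhhl fecv tobkz mbu pnny ailvv
Hunk 4: at line 4 remove [tobkz] add [reaq,xhcrv] -> 10 lines: miw nnqfw fef hhhl fecv reaq xhcrv mbu pnny ailvv
Hunk 5: at line 3 remove [fecv,reaq] add [sdkre] -> 9 lines: miw nnqfw fef hhhl sdkre xhcrv mbu pnny ailvv
Hunk 6: at line 1 remove [nnqfw,fef] add [iwb] -> 8 lines: miw iwb hhhl sdkre xhcrv mbu pnny ailvv
Hunk 7: at line 4 remove [xhcrv,mbu,pnny] add [jny] -> 6 lines: miw iwb hhhl sdkre jny ailvv

Answer: miw
iwb
hhhl
sdkre
jny
ailvv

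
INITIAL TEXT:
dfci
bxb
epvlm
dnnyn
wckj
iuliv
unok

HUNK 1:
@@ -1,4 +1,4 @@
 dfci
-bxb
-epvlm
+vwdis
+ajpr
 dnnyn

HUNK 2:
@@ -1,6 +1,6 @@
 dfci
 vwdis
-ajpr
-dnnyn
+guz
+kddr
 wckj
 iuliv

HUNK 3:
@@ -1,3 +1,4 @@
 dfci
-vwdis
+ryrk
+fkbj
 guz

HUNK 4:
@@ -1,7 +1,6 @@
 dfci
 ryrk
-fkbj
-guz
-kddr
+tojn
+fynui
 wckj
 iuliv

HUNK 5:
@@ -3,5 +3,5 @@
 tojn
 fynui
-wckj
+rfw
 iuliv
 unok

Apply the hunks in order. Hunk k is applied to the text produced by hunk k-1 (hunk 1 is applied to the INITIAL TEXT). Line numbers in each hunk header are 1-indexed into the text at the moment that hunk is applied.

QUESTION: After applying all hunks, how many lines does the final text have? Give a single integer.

Answer: 7

Derivation:
Hunk 1: at line 1 remove [bxb,epvlm] add [vwdis,ajpr] -> 7 lines: dfci vwdis ajpr dnnyn wckj iuliv unok
Hunk 2: at line 1 remove [ajpr,dnnyn] add [guz,kddr] -> 7 lines: dfci vwdis guz kddr wckj iuliv unok
Hunk 3: at line 1 remove [vwdis] add [ryrk,fkbj] -> 8 lines: dfci ryrk fkbj guz kddr wckj iuliv unok
Hunk 4: at line 1 remove [fkbj,guz,kddr] add [tojn,fynui] -> 7 lines: dfci ryrk tojn fynui wckj iuliv unok
Hunk 5: at line 3 remove [wckj] add [rfw] -> 7 lines: dfci ryrk tojn fynui rfw iuliv unok
Final line count: 7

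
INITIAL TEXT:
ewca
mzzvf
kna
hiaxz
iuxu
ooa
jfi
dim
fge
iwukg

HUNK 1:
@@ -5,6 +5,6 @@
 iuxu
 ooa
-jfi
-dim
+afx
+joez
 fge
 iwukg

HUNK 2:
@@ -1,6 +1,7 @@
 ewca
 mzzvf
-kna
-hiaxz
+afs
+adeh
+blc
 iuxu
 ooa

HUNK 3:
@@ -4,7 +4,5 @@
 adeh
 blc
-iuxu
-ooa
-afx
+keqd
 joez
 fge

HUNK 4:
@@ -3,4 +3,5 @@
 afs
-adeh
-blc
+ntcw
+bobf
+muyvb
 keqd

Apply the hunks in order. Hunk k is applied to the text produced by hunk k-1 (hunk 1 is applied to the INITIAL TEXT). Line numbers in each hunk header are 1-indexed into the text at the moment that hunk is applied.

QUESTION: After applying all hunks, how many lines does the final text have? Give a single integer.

Answer: 10

Derivation:
Hunk 1: at line 5 remove [jfi,dim] add [afx,joez] -> 10 lines: ewca mzzvf kna hiaxz iuxu ooa afx joez fge iwukg
Hunk 2: at line 1 remove [kna,hiaxz] add [afs,adeh,blc] -> 11 lines: ewca mzzvf afs adeh blc iuxu ooa afx joez fge iwukg
Hunk 3: at line 4 remove [iuxu,ooa,afx] add [keqd] -> 9 lines: ewca mzzvf afs adeh blc keqd joez fge iwukg
Hunk 4: at line 3 remove [adeh,blc] add [ntcw,bobf,muyvb] -> 10 lines: ewca mzzvf afs ntcw bobf muyvb keqd joez fge iwukg
Final line count: 10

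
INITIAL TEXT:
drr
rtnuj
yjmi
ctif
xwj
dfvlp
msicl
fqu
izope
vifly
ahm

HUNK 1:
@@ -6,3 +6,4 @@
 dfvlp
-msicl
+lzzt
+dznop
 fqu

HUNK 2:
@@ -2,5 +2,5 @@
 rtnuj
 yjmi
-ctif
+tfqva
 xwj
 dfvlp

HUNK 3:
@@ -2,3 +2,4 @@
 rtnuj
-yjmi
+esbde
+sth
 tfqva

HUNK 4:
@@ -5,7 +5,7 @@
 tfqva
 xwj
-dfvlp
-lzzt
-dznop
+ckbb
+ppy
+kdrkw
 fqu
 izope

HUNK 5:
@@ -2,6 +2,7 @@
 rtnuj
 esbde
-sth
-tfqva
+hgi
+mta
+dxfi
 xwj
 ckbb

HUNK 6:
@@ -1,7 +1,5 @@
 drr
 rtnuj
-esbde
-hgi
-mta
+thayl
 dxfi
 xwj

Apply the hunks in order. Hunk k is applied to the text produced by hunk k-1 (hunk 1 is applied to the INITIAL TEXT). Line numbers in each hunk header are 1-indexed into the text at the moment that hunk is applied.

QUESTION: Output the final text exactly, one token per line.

Answer: drr
rtnuj
thayl
dxfi
xwj
ckbb
ppy
kdrkw
fqu
izope
vifly
ahm

Derivation:
Hunk 1: at line 6 remove [msicl] add [lzzt,dznop] -> 12 lines: drr rtnuj yjmi ctif xwj dfvlp lzzt dznop fqu izope vifly ahm
Hunk 2: at line 2 remove [ctif] add [tfqva] -> 12 lines: drr rtnuj yjmi tfqva xwj dfvlp lzzt dznop fqu izope vifly ahm
Hunk 3: at line 2 remove [yjmi] add [esbde,sth] -> 13 lines: drr rtnuj esbde sth tfqva xwj dfvlp lzzt dznop fqu izope vifly ahm
Hunk 4: at line 5 remove [dfvlp,lzzt,dznop] add [ckbb,ppy,kdrkw] -> 13 lines: drr rtnuj esbde sth tfqva xwj ckbb ppy kdrkw fqu izope vifly ahm
Hunk 5: at line 2 remove [sth,tfqva] add [hgi,mta,dxfi] -> 14 lines: drr rtnuj esbde hgi mta dxfi xwj ckbb ppy kdrkw fqu izope vifly ahm
Hunk 6: at line 1 remove [esbde,hgi,mta] add [thayl] -> 12 lines: drr rtnuj thayl dxfi xwj ckbb ppy kdrkw fqu izope vifly ahm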